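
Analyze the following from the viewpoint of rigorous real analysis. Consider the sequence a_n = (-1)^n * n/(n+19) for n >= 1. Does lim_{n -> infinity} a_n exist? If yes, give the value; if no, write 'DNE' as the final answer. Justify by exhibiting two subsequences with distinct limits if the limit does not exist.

Examine the behaviour of a_n along subsequences.
a_{2k} = 2k/(2k+19) -> 1. a_{2k+1} = -(2k+1)/(2k+20) -> -1.
Since these two subsequential limits are 1 and -1, distinct, the full sequence cannot converge (a convergent sequence has all subsequences tending to the same limit). So lim a_n does not exist.

DNE


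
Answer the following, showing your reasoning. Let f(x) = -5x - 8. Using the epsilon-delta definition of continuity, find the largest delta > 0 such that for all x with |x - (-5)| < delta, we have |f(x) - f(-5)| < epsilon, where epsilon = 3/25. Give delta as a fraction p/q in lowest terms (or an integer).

We compute f(-5) = -5*(-5) - 8 = 17.
|f(x) - f(-5)| = |-5x - 8 - (17)| = |-5(x - (-5))| = 5|x - (-5)|.
We need 5|x - (-5)| < 3/25, i.e. |x - (-5)| < 3/25 / 5 = 3/125.
So any delta <= 3/125 works. Conversely, if delta > 3/125, then x = -5 + 3/125 satisfies |x - (-5)| = 3/125 < delta but |f(x) - f(-5)| = 5 * 3/125 = 3/25, which is not < 3/25; so no larger delta works.
Hence the largest such delta is 3/125.

3/125


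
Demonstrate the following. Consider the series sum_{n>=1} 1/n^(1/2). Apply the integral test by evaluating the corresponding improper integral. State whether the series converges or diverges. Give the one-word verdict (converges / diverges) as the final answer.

Let f(x) = 1/sqrt(x). Then f is positive, continuous, and decreasing on [1, infinity), so the integral test applies.
Compute the improper integral int_{1}^infinity f(x) dx:
  antiderivative F(x) = 2*sqrt(x).
  As x -> infinity, F(x) -> infinity (since p = 1/2 < 1).
  So the integral diverges. By the integral test, the series diverges.

diverges


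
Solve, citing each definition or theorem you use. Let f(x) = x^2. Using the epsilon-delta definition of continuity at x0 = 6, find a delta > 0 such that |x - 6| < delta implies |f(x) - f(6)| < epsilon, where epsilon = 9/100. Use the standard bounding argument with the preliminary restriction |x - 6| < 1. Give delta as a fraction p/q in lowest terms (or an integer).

Factor: |x^2 - (6)^2| = |x - 6| * |x + 6|.
Impose |x - 6| < 1 first. Then |x + 6| = |(x - 6) + 2*(6)| <= |x - 6| + 2*|6| < 1 + 12 = 13.
So |x^2 - (6)^2| < delta * 13.
We need delta * 13 <= 9/100, i.e. delta <= 9/100/13 = 9/1300.
Since 9/1300 < 1, this is tighter than 1; take delta = 9/1300.
So delta = 9/1300 works.

9/1300


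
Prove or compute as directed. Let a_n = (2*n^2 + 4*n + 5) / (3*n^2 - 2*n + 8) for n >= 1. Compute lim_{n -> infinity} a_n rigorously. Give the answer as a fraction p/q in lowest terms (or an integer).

Divide numerator and denominator by n^2, the highest power:
numerator / n^2 = 2 + 4/n + 5/n^2
denominator / n^2 = 3 - 2/n + 8/n^2
As n -> infinity, all terms of the form c/n^k (k >= 1) tend to 0.
So numerator / n^2 -> 2 and denominator / n^2 -> 3.
Therefore lim a_n = 2/3.

2/3


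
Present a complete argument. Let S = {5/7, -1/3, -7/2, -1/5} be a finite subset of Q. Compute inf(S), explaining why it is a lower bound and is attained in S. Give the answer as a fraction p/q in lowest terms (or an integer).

S is finite, so inf(S) = min(S).
Sorted increasing:
-7/2, -1/3, -1/5, 5/7
The extremum is -7/2.
For every x in S, x >= -7/2. And -7/2 is in S, so it is attained.
Therefore inf(S) = -7/2.

-7/2


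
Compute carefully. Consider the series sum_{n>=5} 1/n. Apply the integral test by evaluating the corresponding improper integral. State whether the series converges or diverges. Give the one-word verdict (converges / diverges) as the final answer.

Let f(x) = 1/x. Then f is positive, continuous, and decreasing on [5, infinity), so the integral test applies.
Compute the improper integral int_{5}^infinity f(x) dx:
  antiderivative F(x) = log(x).
  As x -> infinity, log(x) -> infinity.
  So int = infinity - log(5) = infinity. By the integral test, the series diverges.

diverges


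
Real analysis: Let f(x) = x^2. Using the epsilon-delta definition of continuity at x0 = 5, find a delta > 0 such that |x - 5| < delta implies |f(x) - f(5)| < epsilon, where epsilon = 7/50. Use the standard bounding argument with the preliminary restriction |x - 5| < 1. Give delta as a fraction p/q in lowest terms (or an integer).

Factor: |x^2 - (5)^2| = |x - 5| * |x + 5|.
Impose |x - 5| < 1 first. Then |x + 5| = |(x - 5) + 2*(5)| <= |x - 5| + 2*|5| < 1 + 10 = 11.
So |x^2 - (5)^2| < delta * 11.
We need delta * 11 <= 7/50, i.e. delta <= 7/50/11 = 7/550.
Since 7/550 < 1, this is tighter than 1; take delta = 7/550.
So delta = 7/550 works.

7/550


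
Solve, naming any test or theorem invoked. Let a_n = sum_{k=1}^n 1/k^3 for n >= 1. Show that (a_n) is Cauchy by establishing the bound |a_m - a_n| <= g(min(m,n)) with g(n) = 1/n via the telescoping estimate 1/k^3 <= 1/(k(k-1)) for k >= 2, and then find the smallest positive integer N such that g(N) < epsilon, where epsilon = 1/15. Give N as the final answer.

For m > n >= 1: |a_m - a_n| = sum_{k=n+1}^m 1/k^3.
Use 1/k^3 <= 1/(k(k-1)) = 1/(k-1) - 1/k for k >= 2 (which holds since k^3 >= k^2 >= k(k-1) for k >= 2):
sum_{k=n+1}^m 1/k^3 <= sum_{k=n+1}^m (1/(k-1) - 1/k) = 1/n - 1/m <= 1/n.
By symmetry the same bound holds with n,m swapped, so |a_m - a_n| <= 1/min(m,n) = g(min(m,n)). Since g(n) -> 0, (a_n) is Cauchy.
Now solve g(N) < 1/15: 1/N < 1/15 <=> N > 1/(1/15) = 15.
The smallest integer strictly greater than 15 is N = 16.
Check: g(16) = 1/16 < 1/15; g(15) = 1/15 >= 1/15. So N = 16.

16


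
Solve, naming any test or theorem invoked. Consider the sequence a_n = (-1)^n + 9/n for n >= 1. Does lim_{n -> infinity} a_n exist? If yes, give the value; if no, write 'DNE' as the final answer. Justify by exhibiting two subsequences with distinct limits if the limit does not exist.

Examine the behaviour of a_n along subsequences.
a_{2k} = 1 + 9/(2k) -> 1. a_{2k+1} = -1 + 9/(2k+1) -> -1.
Since these two subsequential limits are 1 and -1, distinct, the full sequence cannot converge (a convergent sequence has all subsequences tending to the same limit). So lim a_n does not exist.

DNE


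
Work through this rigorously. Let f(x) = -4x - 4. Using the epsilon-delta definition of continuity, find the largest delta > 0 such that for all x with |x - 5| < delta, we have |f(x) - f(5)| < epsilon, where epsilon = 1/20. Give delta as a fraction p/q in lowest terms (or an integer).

We compute f(5) = -4*(5) - 4 = -24.
|f(x) - f(5)| = |-4x - 4 - (-24)| = |-4(x - 5)| = 4|x - 5|.
We need 4|x - 5| < 1/20, i.e. |x - 5| < 1/20 / 4 = 1/80.
So any delta <= 1/80 works. Conversely, if delta > 1/80, then x = 5 + 1/80 satisfies |x - 5| = 1/80 < delta but |f(x) - f(5)| = 4 * 1/80 = 1/20, which is not < 1/20; so no larger delta works.
Hence the largest such delta is 1/80.

1/80


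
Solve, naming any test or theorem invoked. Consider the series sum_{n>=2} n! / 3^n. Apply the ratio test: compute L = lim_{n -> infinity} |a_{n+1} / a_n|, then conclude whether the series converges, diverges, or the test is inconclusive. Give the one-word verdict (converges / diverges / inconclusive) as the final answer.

Let a_n denote the general term. Form the ratio a_{n+1}/a_n and simplify:
a_{n+1}/a_n = n/3 + 1/3
Take the limit as n -> infinity: L = infinity.
Since L = infinity > 1 (or L = infinity), the ratio test implies the series diverges.

diverges


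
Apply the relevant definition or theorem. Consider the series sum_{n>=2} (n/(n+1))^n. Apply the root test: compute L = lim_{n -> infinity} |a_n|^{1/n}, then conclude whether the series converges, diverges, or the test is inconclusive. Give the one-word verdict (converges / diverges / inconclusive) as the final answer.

Let a_n denote the general term. Form |a_n|^(1/n) and simplify:
|a_n|^(1/n) = n/(n + 1)
Take the limit as n -> infinity: L = 1.
Since L = 1, the root test is inconclusive. (In fact a_n = (n/(n+1))^n -> e^(-1) != 0, so the nth-term test shows divergence; but the root test itself gives no conclusion.)

inconclusive


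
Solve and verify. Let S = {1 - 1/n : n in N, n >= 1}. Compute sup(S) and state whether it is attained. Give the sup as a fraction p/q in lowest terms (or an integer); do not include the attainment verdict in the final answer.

Analysis:
- Values: 0, 1/2, 2/3, 3/4, ... strictly increasing.
- Minimum is 0 (n=1); inf = 0 (attained).
- 1 - 1/n -> 1 from below; sup = 1, not attained.
Conclusion: sup(S) = 1, not attained in S.

1


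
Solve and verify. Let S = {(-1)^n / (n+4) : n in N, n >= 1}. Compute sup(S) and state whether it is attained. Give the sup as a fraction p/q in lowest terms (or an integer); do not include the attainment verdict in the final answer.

Analysis:
- Values: -1/5, 1/6, -1/7, 1/8, -1/9, ...
- Positive terms (even n): 1/(2+4), 1/(4+4), ... decreasing -> max = 1/6 (n=2).
- Negative terms (odd n): -1/(1+4), -1/(3+4), ... increasing -> min = -1/5 (n=1).
- So sup = 1/6 (attained at n=2); inf = -1/5 (attained at n=1).
Conclusion: sup(S) = 1/6, attained in S.

1/6


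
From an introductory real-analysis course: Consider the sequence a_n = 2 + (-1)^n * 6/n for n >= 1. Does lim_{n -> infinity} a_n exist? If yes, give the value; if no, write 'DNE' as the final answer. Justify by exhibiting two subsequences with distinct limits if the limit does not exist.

Examine the behaviour of a_n along subsequences.
Even-n subsequence a_{2k} = 2 + 6/(2k) -> 2. Odd-n subsequence a_{2k+1} = 2 - 6/(2k+1) -> 2. Both tend to 2, which suggests the limit is 2; verify directly.
|a_n - 2| = |(-1)^n * 6/n| = 6/n for every n >= 1.
Given epsilon > 0, choose a positive integer N > 6/epsilon. Then for all n >= N, |a_n - 2| = 6/n <= 6/N < epsilon.
So by the definition of the limit, lim a_n exists and equals 2.

2


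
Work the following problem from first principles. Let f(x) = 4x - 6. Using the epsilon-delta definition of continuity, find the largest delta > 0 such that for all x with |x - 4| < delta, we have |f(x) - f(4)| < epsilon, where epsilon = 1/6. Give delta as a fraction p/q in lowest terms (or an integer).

We compute f(4) = 4*(4) - 6 = 10.
|f(x) - f(4)| = |4x - 6 - (10)| = |4(x - 4)| = 4|x - 4|.
We need 4|x - 4| < 1/6, i.e. |x - 4| < 1/6 / 4 = 1/24.
So any delta <= 1/24 works. Conversely, if delta > 1/24, then x = 4 + 1/24 satisfies |x - 4| = 1/24 < delta but |f(x) - f(4)| = 4 * 1/24 = 1/6, which is not < 1/6; so no larger delta works.
Hence the largest such delta is 1/24.

1/24


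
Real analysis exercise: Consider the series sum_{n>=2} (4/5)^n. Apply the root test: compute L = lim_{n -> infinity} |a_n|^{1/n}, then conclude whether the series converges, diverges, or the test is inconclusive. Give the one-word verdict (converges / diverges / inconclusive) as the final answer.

Let a_n denote the general term. Form |a_n|^(1/n) and simplify:
|a_n|^(1/n) = 4/5
Take the limit as n -> infinity: L = 4/5.
Since L = 4/5 < 1, the root test implies convergence.

converges


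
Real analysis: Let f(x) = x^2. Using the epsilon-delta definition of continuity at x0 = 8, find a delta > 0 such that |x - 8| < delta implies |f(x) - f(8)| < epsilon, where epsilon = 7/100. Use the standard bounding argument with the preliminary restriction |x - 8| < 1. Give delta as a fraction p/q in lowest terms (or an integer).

Factor: |x^2 - (8)^2| = |x - 8| * |x + 8|.
Impose |x - 8| < 1 first. Then |x + 8| = |(x - 8) + 2*(8)| <= |x - 8| + 2*|8| < 1 + 16 = 17.
So |x^2 - (8)^2| < delta * 17.
We need delta * 17 <= 7/100, i.e. delta <= 7/100/17 = 7/1700.
Since 7/1700 < 1, this is tighter than 1; take delta = 7/1700.
So delta = 7/1700 works.

7/1700


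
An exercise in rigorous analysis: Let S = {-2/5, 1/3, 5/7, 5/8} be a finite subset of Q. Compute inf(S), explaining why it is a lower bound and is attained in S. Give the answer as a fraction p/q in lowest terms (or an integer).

S is finite, so inf(S) = min(S).
Sorted increasing:
-2/5, 1/3, 5/8, 5/7
The extremum is -2/5.
For every x in S, x >= -2/5. And -2/5 is in S, so it is attained.
Therefore inf(S) = -2/5.

-2/5


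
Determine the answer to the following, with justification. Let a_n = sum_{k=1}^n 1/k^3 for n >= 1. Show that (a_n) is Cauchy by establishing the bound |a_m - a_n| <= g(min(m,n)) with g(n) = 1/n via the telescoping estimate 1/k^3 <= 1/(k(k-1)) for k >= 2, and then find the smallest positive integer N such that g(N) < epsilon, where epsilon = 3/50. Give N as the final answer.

For m > n >= 1: |a_m - a_n| = sum_{k=n+1}^m 1/k^3.
Use 1/k^3 <= 1/(k(k-1)) = 1/(k-1) - 1/k for k >= 2 (which holds since k^3 >= k^2 >= k(k-1) for k >= 2):
sum_{k=n+1}^m 1/k^3 <= sum_{k=n+1}^m (1/(k-1) - 1/k) = 1/n - 1/m <= 1/n.
By symmetry the same bound holds with n,m swapped, so |a_m - a_n| <= 1/min(m,n) = g(min(m,n)). Since g(n) -> 0, (a_n) is Cauchy.
Now solve g(N) < 3/50: 1/N < 3/50 <=> N > 1/(3/50) = 50/3.
The smallest integer strictly greater than 50/3 is N = 17.
Check: g(17) = 1/17 < 3/50; g(16) = 1/16 >= 3/50. So N = 17.

17


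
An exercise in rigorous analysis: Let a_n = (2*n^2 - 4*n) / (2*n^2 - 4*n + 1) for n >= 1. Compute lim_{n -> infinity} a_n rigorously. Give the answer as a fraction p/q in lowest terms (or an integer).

Divide numerator and denominator by n^2, the highest power:
numerator / n^2 = 2 - 4/n
denominator / n^2 = 2 - 4/n + n^(-2)
As n -> infinity, all terms of the form c/n^k (k >= 1) tend to 0.
So numerator / n^2 -> 2 and denominator / n^2 -> 2.
Therefore lim a_n = 1.

1


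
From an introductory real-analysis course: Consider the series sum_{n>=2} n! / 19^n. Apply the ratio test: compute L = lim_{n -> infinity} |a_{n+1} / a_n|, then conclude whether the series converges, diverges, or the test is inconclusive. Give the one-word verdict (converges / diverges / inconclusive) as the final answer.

Let a_n denote the general term. Form the ratio a_{n+1}/a_n and simplify:
a_{n+1}/a_n = n/19 + 1/19
Take the limit as n -> infinity: L = infinity.
Since L = infinity > 1 (or L = infinity), the ratio test implies the series diverges.

diverges


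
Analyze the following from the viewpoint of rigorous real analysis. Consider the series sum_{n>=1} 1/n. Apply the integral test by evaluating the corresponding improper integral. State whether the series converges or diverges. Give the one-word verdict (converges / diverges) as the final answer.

Let f(x) = 1/x. Then f is positive, continuous, and decreasing on [1, infinity), so the integral test applies.
Compute the improper integral int_{1}^infinity f(x) dx:
  antiderivative F(x) = log(x).
  As x -> infinity, log(x) -> infinity.
  So int = infinity - log(1) = infinity. By the integral test, the series diverges.

diverges


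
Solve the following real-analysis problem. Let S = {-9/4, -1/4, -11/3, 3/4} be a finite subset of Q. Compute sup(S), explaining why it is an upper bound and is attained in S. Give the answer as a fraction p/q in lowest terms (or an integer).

S is finite, so sup(S) = max(S).
Sorted decreasing:
3/4, -1/4, -9/4, -11/3
The extremum is 3/4.
For every x in S, x <= 3/4. And 3/4 is in S, so it is attained.
Therefore sup(S) = 3/4.

3/4


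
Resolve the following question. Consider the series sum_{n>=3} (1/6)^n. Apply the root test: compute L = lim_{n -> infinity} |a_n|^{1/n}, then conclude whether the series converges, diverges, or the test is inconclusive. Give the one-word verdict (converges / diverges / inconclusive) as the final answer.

Let a_n denote the general term. Form |a_n|^(1/n) and simplify:
|a_n|^(1/n) = 1/6
Take the limit as n -> infinity: L = 1/6.
Since L = 1/6 < 1, the root test implies convergence.

converges


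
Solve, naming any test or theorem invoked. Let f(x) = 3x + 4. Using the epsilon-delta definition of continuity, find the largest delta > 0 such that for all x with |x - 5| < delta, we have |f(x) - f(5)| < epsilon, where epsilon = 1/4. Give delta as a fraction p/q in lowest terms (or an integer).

We compute f(5) = 3*(5) + 4 = 19.
|f(x) - f(5)| = |3x + 4 - (19)| = |3(x - 5)| = 3|x - 5|.
We need 3|x - 5| < 1/4, i.e. |x - 5| < 1/4 / 3 = 1/12.
So any delta <= 1/12 works. Conversely, if delta > 1/12, then x = 5 + 1/12 satisfies |x - 5| = 1/12 < delta but |f(x) - f(5)| = 3 * 1/12 = 1/4, which is not < 1/4; so no larger delta works.
Hence the largest such delta is 1/12.

1/12


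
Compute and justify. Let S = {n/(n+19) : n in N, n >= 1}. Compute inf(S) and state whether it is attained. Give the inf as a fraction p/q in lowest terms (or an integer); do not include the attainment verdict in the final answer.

Analysis:
- Values: 1/20, 2/21, 3/22, 4/23, ... strictly increasing.
- Minimum is 1/20 (n=1); inf = 1/20 (attained).
- n/(n+19) = 1 - 19/(n+19) -> 1 from below as n -> infinity, and never equals 1.
- So sup = 1 (not attained).
Conclusion: inf(S) = 1/20, attained in S.

1/20


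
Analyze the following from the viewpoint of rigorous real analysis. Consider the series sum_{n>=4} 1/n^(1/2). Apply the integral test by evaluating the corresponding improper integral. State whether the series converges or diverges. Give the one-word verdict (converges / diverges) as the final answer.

Let f(x) = 1/sqrt(x). Then f is positive, continuous, and decreasing on [4, infinity), so the integral test applies.
Compute the improper integral int_{4}^infinity f(x) dx:
  antiderivative F(x) = 2*sqrt(x).
  As x -> infinity, F(x) -> infinity (since p = 1/2 < 1).
  So the integral diverges. By the integral test, the series diverges.

diverges


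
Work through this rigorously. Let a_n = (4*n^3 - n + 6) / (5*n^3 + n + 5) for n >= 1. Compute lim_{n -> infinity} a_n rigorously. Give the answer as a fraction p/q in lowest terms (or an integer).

Divide numerator and denominator by n^3, the highest power:
numerator / n^3 = 4 - 1/n^2 + 6/n^3
denominator / n^3 = 5 + n^(-2) + 5/n^3
As n -> infinity, all terms of the form c/n^k (k >= 1) tend to 0.
So numerator / n^3 -> 4 and denominator / n^3 -> 5.
Therefore lim a_n = 4/5.

4/5


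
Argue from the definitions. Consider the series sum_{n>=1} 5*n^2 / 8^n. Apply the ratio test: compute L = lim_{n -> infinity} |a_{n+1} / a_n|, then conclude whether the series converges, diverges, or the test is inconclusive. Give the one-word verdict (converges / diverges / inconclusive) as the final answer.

Let a_n denote the general term. Form the ratio a_{n+1}/a_n and simplify:
a_{n+1}/a_n = (n + 1)^2/(8*n^2)
Take the limit as n -> infinity: L = 1/8.
Since L = 1/8 < 1, the ratio test implies the series converges.

converges


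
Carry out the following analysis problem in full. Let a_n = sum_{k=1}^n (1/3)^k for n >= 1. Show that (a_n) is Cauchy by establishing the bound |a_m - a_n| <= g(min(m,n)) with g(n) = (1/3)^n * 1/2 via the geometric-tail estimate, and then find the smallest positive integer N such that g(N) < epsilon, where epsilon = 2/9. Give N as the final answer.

For m > n >= 1: |a_m - a_n| = sum_{k=n+1}^m (1/3)^k < sum_{k=n+1}^infinity (1/3)^k = (1/3)^(n+1) / (1 - 1/3) = (1/3)^n * (1/3) * (3/2) = (1/3)^n * 1/2.
So g(n) = (1/3)^n / 2. Since g(n) -> 0, (a_n) is Cauchy.
Now solve g(N) < 2/9: (1/3)^N / 2 < 2/9 <=> 3^N > 1 / (2 * 2/9) = 9/4.
Check powers of 3: 3^0 = 1 <= 9/4, 3^1 = 3 > 9/4.
So the smallest such N is 1. Check: g(1) = 1/(2 * 3) = 1/6 < 2/9.

1


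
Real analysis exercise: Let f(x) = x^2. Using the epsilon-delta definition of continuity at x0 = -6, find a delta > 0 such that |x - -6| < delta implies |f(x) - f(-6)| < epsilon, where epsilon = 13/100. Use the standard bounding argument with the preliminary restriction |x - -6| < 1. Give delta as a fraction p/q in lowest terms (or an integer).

Factor: |x^2 - (-6)^2| = |x - -6| * |x + -6|.
Impose |x - -6| < 1 first. Then |x + -6| = |(x - -6) + 2*(-6)| <= |x - -6| + 2*|-6| < 1 + 12 = 13.
So |x^2 - (-6)^2| < delta * 13.
We need delta * 13 <= 13/100, i.e. delta <= 13/100/13 = 1/100.
Since 1/100 < 1, this is tighter than 1; take delta = 1/100.
So delta = 1/100 works.

1/100


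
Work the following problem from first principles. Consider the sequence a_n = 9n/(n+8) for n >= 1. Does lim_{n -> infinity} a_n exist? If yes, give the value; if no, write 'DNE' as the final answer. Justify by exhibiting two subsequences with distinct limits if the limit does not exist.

Examine the behaviour of a_n along subsequences.
Even-n subsequence a_{2k} = 9(2k)/(2k+8) -> 9. Odd-n subsequence a_{2k+1} = 9(2k+1)/(2k+9) -> 9. Both tend to 9, which suggests the limit is 9; verify directly.
|a_n - 9| = |9n - 9(n+8)| / (n+8) = 72/(n+8) < 72/n for every n >= 1.
Given epsilon > 0, choose a positive integer N > 72/epsilon. Then for all n >= N, |a_n - 9| < 72/n <= 72/N < epsilon.
So by the definition of the limit, lim a_n exists and equals 9.

9


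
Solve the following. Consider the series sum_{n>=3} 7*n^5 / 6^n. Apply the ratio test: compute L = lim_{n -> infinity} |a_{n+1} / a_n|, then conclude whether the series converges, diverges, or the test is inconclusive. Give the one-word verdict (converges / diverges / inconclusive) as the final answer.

Let a_n denote the general term. Form the ratio a_{n+1}/a_n and simplify:
a_{n+1}/a_n = (n + 1)^5/(6*n^5)
Take the limit as n -> infinity: L = 1/6.
Since L = 1/6 < 1, the ratio test implies the series converges.

converges


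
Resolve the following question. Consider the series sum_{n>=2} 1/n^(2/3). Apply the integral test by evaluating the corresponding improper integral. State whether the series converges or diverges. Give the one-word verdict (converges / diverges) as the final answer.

Let f(x) = x^(-2/3). Then f is positive, continuous, and decreasing on [2, infinity), so the integral test applies.
Compute the improper integral int_{2}^infinity f(x) dx:
  antiderivative F(x) = 3*x^(1/3).
  As x -> infinity, F(x) -> infinity (since p = 2/3 < 1).
  So the integral diverges. By the integral test, the series diverges.

diverges


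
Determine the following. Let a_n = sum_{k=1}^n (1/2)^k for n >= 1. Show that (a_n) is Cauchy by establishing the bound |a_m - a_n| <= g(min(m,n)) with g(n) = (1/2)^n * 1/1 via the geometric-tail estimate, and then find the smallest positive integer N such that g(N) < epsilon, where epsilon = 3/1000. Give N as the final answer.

For m > n >= 1: |a_m - a_n| = sum_{k=n+1}^m (1/2)^k < sum_{k=n+1}^infinity (1/2)^k = (1/2)^(n+1) / (1 - 1/2) = (1/2)^n * (1/2) * (2/1) = (1/2)^n * 1/1.
So g(n) = (1/2)^n / 1. Since g(n) -> 0, (a_n) is Cauchy.
Now solve g(N) < 3/1000: (1/2)^N / 1 < 3/1000 <=> 2^N > 1 / (1 * 3/1000) = 1000/3.
Check powers of 2: 2^8 = 256 <= 1000/3, 2^9 = 512 > 1000/3.
So the smallest such N is 9. Check: g(9) = 1/(1 * 512) = 1/512 < 3/1000.

9


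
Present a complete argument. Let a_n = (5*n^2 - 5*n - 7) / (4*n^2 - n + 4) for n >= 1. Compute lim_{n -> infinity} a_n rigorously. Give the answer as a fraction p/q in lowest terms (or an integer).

Divide numerator and denominator by n^2, the highest power:
numerator / n^2 = 5 - 5/n - 7/n^2
denominator / n^2 = 4 - 1/n + 4/n^2
As n -> infinity, all terms of the form c/n^k (k >= 1) tend to 0.
So numerator / n^2 -> 5 and denominator / n^2 -> 4.
Therefore lim a_n = 5/4.

5/4


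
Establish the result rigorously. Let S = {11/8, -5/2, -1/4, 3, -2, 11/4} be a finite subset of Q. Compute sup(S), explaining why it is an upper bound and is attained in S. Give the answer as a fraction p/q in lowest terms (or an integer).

S is finite, so sup(S) = max(S).
Sorted decreasing:
3, 11/4, 11/8, -1/4, -2, -5/2
The extremum is 3.
For every x in S, x <= 3. And 3 is in S, so it is attained.
Therefore sup(S) = 3.

3


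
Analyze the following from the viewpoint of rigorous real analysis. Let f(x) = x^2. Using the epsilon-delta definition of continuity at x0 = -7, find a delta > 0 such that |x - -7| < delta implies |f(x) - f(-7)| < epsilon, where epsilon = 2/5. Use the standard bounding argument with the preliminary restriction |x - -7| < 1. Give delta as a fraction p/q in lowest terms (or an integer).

Factor: |x^2 - (-7)^2| = |x - -7| * |x + -7|.
Impose |x - -7| < 1 first. Then |x + -7| = |(x - -7) + 2*(-7)| <= |x - -7| + 2*|-7| < 1 + 14 = 15.
So |x^2 - (-7)^2| < delta * 15.
We need delta * 15 <= 2/5, i.e. delta <= 2/5/15 = 2/75.
Since 2/75 < 1, this is tighter than 1; take delta = 2/75.
So delta = 2/75 works.

2/75


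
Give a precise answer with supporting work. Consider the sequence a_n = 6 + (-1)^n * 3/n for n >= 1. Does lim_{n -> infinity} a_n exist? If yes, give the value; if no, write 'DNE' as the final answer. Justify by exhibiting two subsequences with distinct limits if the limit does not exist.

Examine the behaviour of a_n along subsequences.
Even-n subsequence a_{2k} = 6 + 3/(2k) -> 6. Odd-n subsequence a_{2k+1} = 6 - 3/(2k+1) -> 6. Both tend to 6, which suggests the limit is 6; verify directly.
|a_n - 6| = |(-1)^n * 3/n| = 3/n for every n >= 1.
Given epsilon > 0, choose a positive integer N > 3/epsilon. Then for all n >= N, |a_n - 6| = 3/n <= 3/N < epsilon.
So by the definition of the limit, lim a_n exists and equals 6.

6


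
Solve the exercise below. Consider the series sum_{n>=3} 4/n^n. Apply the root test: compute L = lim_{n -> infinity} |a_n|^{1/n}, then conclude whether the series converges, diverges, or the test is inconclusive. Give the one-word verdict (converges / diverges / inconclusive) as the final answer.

Let a_n denote the general term. Form |a_n|^(1/n) and simplify:
|a_n|^(1/n) = 2^(2/n)/n
Take the limit as n -> infinity: L = 0.
Since L = 0 < 1, the root test implies convergence.

converges


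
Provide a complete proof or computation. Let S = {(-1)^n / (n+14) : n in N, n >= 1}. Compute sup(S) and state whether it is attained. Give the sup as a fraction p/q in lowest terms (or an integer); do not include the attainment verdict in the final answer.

Analysis:
- Values: -1/15, 1/16, -1/17, 1/18, -1/19, ...
- Positive terms (even n): 1/(2+14), 1/(4+14), ... decreasing -> max = 1/16 (n=2).
- Negative terms (odd n): -1/(1+14), -1/(3+14), ... increasing -> min = -1/15 (n=1).
- So sup = 1/16 (attained at n=2); inf = -1/15 (attained at n=1).
Conclusion: sup(S) = 1/16, attained in S.

1/16


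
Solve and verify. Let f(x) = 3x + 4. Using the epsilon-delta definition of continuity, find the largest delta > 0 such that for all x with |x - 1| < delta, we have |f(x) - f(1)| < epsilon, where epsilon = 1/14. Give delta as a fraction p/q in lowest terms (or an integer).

We compute f(1) = 3*(1) + 4 = 7.
|f(x) - f(1)| = |3x + 4 - (7)| = |3(x - 1)| = 3|x - 1|.
We need 3|x - 1| < 1/14, i.e. |x - 1| < 1/14 / 3 = 1/42.
So any delta <= 1/42 works. Conversely, if delta > 1/42, then x = 1 + 1/42 satisfies |x - 1| = 1/42 < delta but |f(x) - f(1)| = 3 * 1/42 = 1/14, which is not < 1/14; so no larger delta works.
Hence the largest such delta is 1/42.

1/42


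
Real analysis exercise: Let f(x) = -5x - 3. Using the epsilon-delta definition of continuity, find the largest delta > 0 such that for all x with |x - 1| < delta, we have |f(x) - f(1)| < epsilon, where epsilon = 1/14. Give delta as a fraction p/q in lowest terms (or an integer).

We compute f(1) = -5*(1) - 3 = -8.
|f(x) - f(1)| = |-5x - 3 - (-8)| = |-5(x - 1)| = 5|x - 1|.
We need 5|x - 1| < 1/14, i.e. |x - 1| < 1/14 / 5 = 1/70.
So any delta <= 1/70 works. Conversely, if delta > 1/70, then x = 1 + 1/70 satisfies |x - 1| = 1/70 < delta but |f(x) - f(1)| = 5 * 1/70 = 1/14, which is not < 1/14; so no larger delta works.
Hence the largest such delta is 1/70.

1/70


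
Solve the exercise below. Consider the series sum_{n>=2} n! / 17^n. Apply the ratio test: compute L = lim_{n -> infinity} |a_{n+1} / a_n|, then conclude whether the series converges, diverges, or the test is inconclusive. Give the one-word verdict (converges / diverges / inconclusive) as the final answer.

Let a_n denote the general term. Form the ratio a_{n+1}/a_n and simplify:
a_{n+1}/a_n = n/17 + 1/17
Take the limit as n -> infinity: L = infinity.
Since L = infinity > 1 (or L = infinity), the ratio test implies the series diverges.

diverges


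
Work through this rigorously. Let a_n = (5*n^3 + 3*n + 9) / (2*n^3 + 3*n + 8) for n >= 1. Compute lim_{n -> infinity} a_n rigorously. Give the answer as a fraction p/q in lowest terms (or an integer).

Divide numerator and denominator by n^3, the highest power:
numerator / n^3 = 5 + 3/n^2 + 9/n^3
denominator / n^3 = 2 + 3/n^2 + 8/n^3
As n -> infinity, all terms of the form c/n^k (k >= 1) tend to 0.
So numerator / n^3 -> 5 and denominator / n^3 -> 2.
Therefore lim a_n = 5/2.

5/2


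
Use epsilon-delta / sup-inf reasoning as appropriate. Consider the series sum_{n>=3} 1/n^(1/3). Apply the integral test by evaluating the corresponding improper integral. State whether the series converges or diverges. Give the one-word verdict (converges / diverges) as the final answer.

Let f(x) = x^(-1/3). Then f is positive, continuous, and decreasing on [3, infinity), so the integral test applies.
Compute the improper integral int_{3}^infinity f(x) dx:
  antiderivative F(x) = 3*x^(2/3)/2.
  As x -> infinity, F(x) -> infinity (since p = 1/3 < 1).
  So the integral diverges. By the integral test, the series diverges.

diverges


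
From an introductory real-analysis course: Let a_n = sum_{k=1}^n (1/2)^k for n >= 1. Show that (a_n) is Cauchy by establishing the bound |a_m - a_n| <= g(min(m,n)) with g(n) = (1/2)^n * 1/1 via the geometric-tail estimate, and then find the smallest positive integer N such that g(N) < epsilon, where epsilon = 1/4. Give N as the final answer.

For m > n >= 1: |a_m - a_n| = sum_{k=n+1}^m (1/2)^k < sum_{k=n+1}^infinity (1/2)^k = (1/2)^(n+1) / (1 - 1/2) = (1/2)^n * (1/2) * (2/1) = (1/2)^n * 1/1.
So g(n) = (1/2)^n / 1. Since g(n) -> 0, (a_n) is Cauchy.
Now solve g(N) < 1/4: (1/2)^N / 1 < 1/4 <=> 2^N > 1 / (1 * 1/4) = 4.
Check powers of 2: 2^2 = 4 <= 4, 2^3 = 8 > 4.
So the smallest such N is 3. Check: g(3) = 1/(1 * 8) = 1/8 < 1/4.

3


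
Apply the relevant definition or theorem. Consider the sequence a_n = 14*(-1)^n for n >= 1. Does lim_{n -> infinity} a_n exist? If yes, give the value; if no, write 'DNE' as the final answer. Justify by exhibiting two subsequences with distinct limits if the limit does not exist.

Examine the behaviour of a_n along subsequences.
Even-n subsequence a_{2k} = 14 -> 14. Odd-n subsequence a_{2k+1} = -14 -> -14.
Since these two subsequential limits are 14 and -14, distinct, the full sequence cannot converge (a convergent sequence has all subsequences tending to the same limit). So lim a_n does not exist.

DNE


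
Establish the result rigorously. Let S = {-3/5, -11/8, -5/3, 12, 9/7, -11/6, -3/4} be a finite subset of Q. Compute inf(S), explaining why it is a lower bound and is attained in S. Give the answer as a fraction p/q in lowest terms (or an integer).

S is finite, so inf(S) = min(S).
Sorted increasing:
-11/6, -5/3, -11/8, -3/4, -3/5, 9/7, 12
The extremum is -11/6.
For every x in S, x >= -11/6. And -11/6 is in S, so it is attained.
Therefore inf(S) = -11/6.

-11/6


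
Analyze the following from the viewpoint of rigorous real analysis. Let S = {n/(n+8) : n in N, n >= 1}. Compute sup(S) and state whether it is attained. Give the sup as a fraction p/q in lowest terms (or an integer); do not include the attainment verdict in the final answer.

Analysis:
- Values: 1/9, 1/5, 3/11, 1/3, ... strictly increasing.
- Minimum is 1/9 (n=1); inf = 1/9 (attained).
- n/(n+8) = 1 - 8/(n+8) -> 1 from below as n -> infinity, and never equals 1.
- So sup = 1 (not attained).
Conclusion: sup(S) = 1, not attained in S.

1


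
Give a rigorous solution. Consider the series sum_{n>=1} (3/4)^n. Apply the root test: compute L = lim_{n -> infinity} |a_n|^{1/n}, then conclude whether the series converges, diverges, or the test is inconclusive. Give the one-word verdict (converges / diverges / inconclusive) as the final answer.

Let a_n denote the general term. Form |a_n|^(1/n) and simplify:
|a_n|^(1/n) = 3/4
Take the limit as n -> infinity: L = 3/4.
Since L = 3/4 < 1, the root test implies convergence.

converges


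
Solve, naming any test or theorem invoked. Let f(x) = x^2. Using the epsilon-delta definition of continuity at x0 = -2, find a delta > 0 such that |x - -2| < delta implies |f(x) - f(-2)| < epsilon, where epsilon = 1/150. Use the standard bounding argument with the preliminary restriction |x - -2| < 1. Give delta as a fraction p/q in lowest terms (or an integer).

Factor: |x^2 - (-2)^2| = |x - -2| * |x + -2|.
Impose |x - -2| < 1 first. Then |x + -2| = |(x - -2) + 2*(-2)| <= |x - -2| + 2*|-2| < 1 + 4 = 5.
So |x^2 - (-2)^2| < delta * 5.
We need delta * 5 <= 1/150, i.e. delta <= 1/150/5 = 1/750.
Since 1/750 < 1, this is tighter than 1; take delta = 1/750.
So delta = 1/750 works.

1/750


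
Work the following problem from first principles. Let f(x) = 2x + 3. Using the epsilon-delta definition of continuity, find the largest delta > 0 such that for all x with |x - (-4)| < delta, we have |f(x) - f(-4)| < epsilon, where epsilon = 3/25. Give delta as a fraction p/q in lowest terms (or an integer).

We compute f(-4) = 2*(-4) + 3 = -5.
|f(x) - f(-4)| = |2x + 3 - (-5)| = |2(x - (-4))| = 2|x - (-4)|.
We need 2|x - (-4)| < 3/25, i.e. |x - (-4)| < 3/25 / 2 = 3/50.
So any delta <= 3/50 works. Conversely, if delta > 3/50, then x = -4 + 3/50 satisfies |x - (-4)| = 3/50 < delta but |f(x) - f(-4)| = 2 * 3/50 = 3/25, which is not < 3/25; so no larger delta works.
Hence the largest such delta is 3/50.

3/50


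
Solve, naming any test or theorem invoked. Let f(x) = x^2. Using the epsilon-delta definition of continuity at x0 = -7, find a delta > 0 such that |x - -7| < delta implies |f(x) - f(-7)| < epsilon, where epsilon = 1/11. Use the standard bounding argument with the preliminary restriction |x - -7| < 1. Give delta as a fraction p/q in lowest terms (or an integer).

Factor: |x^2 - (-7)^2| = |x - -7| * |x + -7|.
Impose |x - -7| < 1 first. Then |x + -7| = |(x - -7) + 2*(-7)| <= |x - -7| + 2*|-7| < 1 + 14 = 15.
So |x^2 - (-7)^2| < delta * 15.
We need delta * 15 <= 1/11, i.e. delta <= 1/11/15 = 1/165.
Since 1/165 < 1, this is tighter than 1; take delta = 1/165.
So delta = 1/165 works.

1/165


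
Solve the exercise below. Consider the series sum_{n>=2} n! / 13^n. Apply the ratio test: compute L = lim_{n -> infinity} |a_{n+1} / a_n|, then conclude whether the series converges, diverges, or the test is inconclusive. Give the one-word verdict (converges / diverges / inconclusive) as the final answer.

Let a_n denote the general term. Form the ratio a_{n+1}/a_n and simplify:
a_{n+1}/a_n = n/13 + 1/13
Take the limit as n -> infinity: L = infinity.
Since L = infinity > 1 (or L = infinity), the ratio test implies the series diverges.

diverges


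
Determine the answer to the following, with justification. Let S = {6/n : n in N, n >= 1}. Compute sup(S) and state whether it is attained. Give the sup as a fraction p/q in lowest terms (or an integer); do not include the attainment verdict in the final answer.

Analysis:
- Values: 6, 3, 2, 3/2, ... strictly decreasing.
- The maximum is 6 (n=1); sup = 6 (attained).
- The set is bounded below by 0; 6/n -> 0 so 0 is the greatest lower bound.
- 0 is not in the set, so inf = 0 is not attained.
Conclusion: sup(S) = 6, attained in S.

6


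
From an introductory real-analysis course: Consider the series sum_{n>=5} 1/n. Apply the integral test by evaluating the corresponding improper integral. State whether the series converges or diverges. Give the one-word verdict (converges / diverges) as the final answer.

Let f(x) = 1/x. Then f is positive, continuous, and decreasing on [5, infinity), so the integral test applies.
Compute the improper integral int_{5}^infinity f(x) dx:
  antiderivative F(x) = log(x).
  As x -> infinity, log(x) -> infinity.
  So int = infinity - log(5) = infinity. By the integral test, the series diverges.

diverges


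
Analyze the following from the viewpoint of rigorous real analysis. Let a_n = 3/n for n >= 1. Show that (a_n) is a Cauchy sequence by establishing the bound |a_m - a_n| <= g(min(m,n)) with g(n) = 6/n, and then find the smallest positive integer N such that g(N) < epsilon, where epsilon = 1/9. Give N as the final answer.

For any m, n >= 1, by the triangle inequality:
|a_m - a_n| = |3/m - 3/n| <= 3*1/m + 3*1/n <= 6/min(m,n).
So g(n) = 6/n bounds the Cauchy difference. Since g(n) -> 0, (a_n) is Cauchy.
Now solve g(N) < 1/9: 6/N < 1/9 <=> N > 6 / (1/9) = 54.
The smallest integer strictly greater than 54 is N = 55.
Check: g(55) = 6/55 = 6/55 < 1/9; g(54) = 1/9 >= 1/9. So N = 55.

55


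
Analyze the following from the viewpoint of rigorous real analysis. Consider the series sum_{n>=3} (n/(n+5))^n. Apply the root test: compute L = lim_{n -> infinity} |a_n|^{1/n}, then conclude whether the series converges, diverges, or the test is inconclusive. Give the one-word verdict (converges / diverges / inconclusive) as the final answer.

Let a_n denote the general term. Form |a_n|^(1/n) and simplify:
|a_n|^(1/n) = n/(n + 5)
Take the limit as n -> infinity: L = 1.
Since L = 1, the root test is inconclusive. (In fact a_n = (n/(n+5))^n -> e^(-5) != 0, so the nth-term test shows divergence; but the root test itself gives no conclusion.)

inconclusive


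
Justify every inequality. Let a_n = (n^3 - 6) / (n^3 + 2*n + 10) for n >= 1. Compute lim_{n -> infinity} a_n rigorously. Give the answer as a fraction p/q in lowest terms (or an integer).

Divide numerator and denominator by n^3, the highest power:
numerator / n^3 = 1 - 6/n^3
denominator / n^3 = 1 + 2/n^2 + 10/n^3
As n -> infinity, all terms of the form c/n^k (k >= 1) tend to 0.
So numerator / n^3 -> 1 and denominator / n^3 -> 1.
Therefore lim a_n = 1.

1


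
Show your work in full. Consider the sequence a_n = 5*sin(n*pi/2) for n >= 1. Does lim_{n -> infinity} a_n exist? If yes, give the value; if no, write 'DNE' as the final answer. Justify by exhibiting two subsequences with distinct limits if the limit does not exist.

Examine the behaviour of a_n along subsequences.
a_{4k+1} = 5*sin(pi/2 + 2k*pi) = 5 -> 5. a_{4k+3} = 5*sin(3pi/2 + 2k*pi) = -5 -> -5.
Since these two subsequential limits are 5 and -5, distinct, the full sequence cannot converge (a convergent sequence has all subsequences tending to the same limit). So lim a_n does not exist.

DNE


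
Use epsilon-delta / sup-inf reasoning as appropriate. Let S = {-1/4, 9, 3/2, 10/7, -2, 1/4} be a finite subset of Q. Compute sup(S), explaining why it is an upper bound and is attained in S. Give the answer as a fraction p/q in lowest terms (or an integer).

S is finite, so sup(S) = max(S).
Sorted decreasing:
9, 3/2, 10/7, 1/4, -1/4, -2
The extremum is 9.
For every x in S, x <= 9. And 9 is in S, so it is attained.
Therefore sup(S) = 9.

9


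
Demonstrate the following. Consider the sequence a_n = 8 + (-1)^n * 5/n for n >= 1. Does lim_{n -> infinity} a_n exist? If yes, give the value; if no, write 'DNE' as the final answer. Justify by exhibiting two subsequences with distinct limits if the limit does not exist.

Examine the behaviour of a_n along subsequences.
Even-n subsequence a_{2k} = 8 + 5/(2k) -> 8. Odd-n subsequence a_{2k+1} = 8 - 5/(2k+1) -> 8. Both tend to 8, which suggests the limit is 8; verify directly.
|a_n - 8| = |(-1)^n * 5/n| = 5/n for every n >= 1.
Given epsilon > 0, choose a positive integer N > 5/epsilon. Then for all n >= N, |a_n - 8| = 5/n <= 5/N < epsilon.
So by the definition of the limit, lim a_n exists and equals 8.

8


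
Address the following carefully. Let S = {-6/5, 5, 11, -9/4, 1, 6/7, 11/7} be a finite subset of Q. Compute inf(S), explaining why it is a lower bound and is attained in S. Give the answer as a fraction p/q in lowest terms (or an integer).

S is finite, so inf(S) = min(S).
Sorted increasing:
-9/4, -6/5, 6/7, 1, 11/7, 5, 11
The extremum is -9/4.
For every x in S, x >= -9/4. And -9/4 is in S, so it is attained.
Therefore inf(S) = -9/4.

-9/4


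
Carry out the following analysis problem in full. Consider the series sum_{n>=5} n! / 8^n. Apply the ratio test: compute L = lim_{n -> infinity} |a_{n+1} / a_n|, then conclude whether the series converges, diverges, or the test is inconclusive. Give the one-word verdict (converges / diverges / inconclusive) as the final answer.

Let a_n denote the general term. Form the ratio a_{n+1}/a_n and simplify:
a_{n+1}/a_n = n/8 + 1/8
Take the limit as n -> infinity: L = infinity.
Since L = infinity > 1 (or L = infinity), the ratio test implies the series diverges.

diverges
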